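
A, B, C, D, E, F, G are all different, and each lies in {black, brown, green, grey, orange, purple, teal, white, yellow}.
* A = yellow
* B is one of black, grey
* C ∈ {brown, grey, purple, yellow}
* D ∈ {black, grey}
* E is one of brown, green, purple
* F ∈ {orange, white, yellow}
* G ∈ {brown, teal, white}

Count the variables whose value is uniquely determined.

A must be yellow (only option left). So C, F can't be yellow.
B and D share exactly the 2 values {black, grey}; by pigeonhole those values go to them, so strike black, grey from C.
Determined: A=yellow. The other variables each still have more than one consistent value. That makes 1.

1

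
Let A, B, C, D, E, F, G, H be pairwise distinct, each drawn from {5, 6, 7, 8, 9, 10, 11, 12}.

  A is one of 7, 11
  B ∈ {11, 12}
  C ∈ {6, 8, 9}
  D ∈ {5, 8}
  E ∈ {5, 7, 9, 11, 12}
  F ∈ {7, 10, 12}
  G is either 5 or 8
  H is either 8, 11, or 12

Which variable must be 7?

A

Among the 8 variables, 6 fits only C (and all 8 values in {5, 6, 7, 8, 9, 10, 11, 12} must be used), so C = 6.
The 7 still-open variables together cover exactly {5, 7, 8, 9, 10, 11, 12} — 7 values for 7 variables — and 9 appears only in E's list, so E = 9.
The 6 still-open variables together cover exactly {5, 7, 8, 10, 11, 12} — 6 values for 6 variables — and 10 appears only in F's list, so F = 10.
The 5 still-open variables draw from only 5 values {5, 7, 8, 11, 12}, so each is used; only A can be 7, hence A = 7.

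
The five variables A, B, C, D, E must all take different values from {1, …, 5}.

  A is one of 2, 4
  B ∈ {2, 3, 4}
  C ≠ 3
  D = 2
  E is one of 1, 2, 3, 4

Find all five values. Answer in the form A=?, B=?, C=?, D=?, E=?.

D must be 2 (only option left). Strike 2 from A, B, C, E.
A has just one choice, so A = 4. Eliminate 4 elsewhere: B, C, E.
That leaves B = 3. So E can't be 3.
E has just one choice, so E = 1. Eliminate 1 elsewhere: C.
C must be 5 (only option left).

A=4, B=3, C=5, D=2, E=1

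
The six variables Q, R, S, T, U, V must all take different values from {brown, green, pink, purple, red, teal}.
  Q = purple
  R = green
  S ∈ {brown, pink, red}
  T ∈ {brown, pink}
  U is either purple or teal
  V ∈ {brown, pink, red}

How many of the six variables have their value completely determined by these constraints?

Q has just one choice, so Q = purple. Strike purple from U.
R's domain is down to {green}, so R = green.
U has just one choice, so U = teal.
Determined: Q=purple, R=green, U=teal. The other variables each still have more than one consistent value. That makes 3.

3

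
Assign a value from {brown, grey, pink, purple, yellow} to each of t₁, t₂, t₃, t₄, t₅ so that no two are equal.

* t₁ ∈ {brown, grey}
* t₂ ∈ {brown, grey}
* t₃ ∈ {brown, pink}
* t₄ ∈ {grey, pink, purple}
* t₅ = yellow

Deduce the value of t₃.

t₅ must be yellow (only option left).
Among the 4 still-open variables, purple fits only t₄ (and all 4 values in {brown, grey, pink, purple} must be used), so t₄ = purple.
Among the 3 still-open variables, pink fits only t₃ (and all 3 values in {brown, grey, pink} must be used), so t₃ = pink.

pink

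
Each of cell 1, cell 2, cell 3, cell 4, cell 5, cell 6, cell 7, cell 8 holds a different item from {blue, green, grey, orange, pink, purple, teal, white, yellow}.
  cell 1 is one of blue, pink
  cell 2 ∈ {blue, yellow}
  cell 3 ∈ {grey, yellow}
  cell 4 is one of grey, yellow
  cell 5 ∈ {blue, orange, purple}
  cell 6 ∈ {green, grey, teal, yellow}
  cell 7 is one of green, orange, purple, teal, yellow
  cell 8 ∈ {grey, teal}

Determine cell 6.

green

The 8 variables draw from only 8 values {blue, green, grey, orange, pink, purple, teal, yellow}, so each is used; only cell 1 can be pink, hence cell 1 = pink.
The 2 variables cell 3 and cell 4 are confined to {grey, yellow}, which locks those values in; drop them from cell 2, cell 6, cell 7, cell 8.
That leaves cell 2 = blue. So cell 5 can't be blue.
cell 8 has just one choice, so cell 8 = teal. Remove teal from cell 6, cell 7.
So cell 6 = green.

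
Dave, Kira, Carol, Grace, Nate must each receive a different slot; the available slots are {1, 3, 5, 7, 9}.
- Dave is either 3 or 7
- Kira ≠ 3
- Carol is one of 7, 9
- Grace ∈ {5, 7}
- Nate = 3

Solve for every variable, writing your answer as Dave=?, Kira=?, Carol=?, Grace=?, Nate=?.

Nate has just one choice, so Nate = 3. So Dave can't be 3.
That leaves Dave = 7. Strike 7 from Kira, Carol, Grace.
That leaves Carol = 9. Eliminate 9 elsewhere: Kira.
That leaves Grace = 5. Remove 5 from Kira.
That leaves Kira = 1.

Dave=7, Kira=1, Carol=9, Grace=5, Nate=3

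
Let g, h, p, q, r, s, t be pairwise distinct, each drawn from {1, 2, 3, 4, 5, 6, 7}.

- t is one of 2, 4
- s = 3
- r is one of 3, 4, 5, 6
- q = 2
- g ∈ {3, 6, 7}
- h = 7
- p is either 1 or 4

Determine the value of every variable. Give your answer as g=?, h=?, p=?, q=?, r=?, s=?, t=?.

g=6, h=7, p=1, q=2, r=5, s=3, t=4

h has just one choice, so h = 7. Remove 7 from g.
q's domain is down to {2}, so q = 2. Strike 2 from t.
s must be 3 (only option left). Eliminate 3 elsewhere: g, r.
That leaves t = 4. Strike 4 from p, r.
g has just one choice, so g = 6. Strike 6 from r.
That leaves p = 1.
r has just one choice, so r = 5.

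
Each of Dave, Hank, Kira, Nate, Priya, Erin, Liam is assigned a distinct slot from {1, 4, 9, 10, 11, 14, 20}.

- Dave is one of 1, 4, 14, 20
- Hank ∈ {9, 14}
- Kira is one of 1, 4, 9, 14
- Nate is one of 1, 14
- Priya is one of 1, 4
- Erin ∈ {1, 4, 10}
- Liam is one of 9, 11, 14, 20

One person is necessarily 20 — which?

Among the 7 variables, 10 fits only Erin (and all 7 values in {1, 4, 9, 10, 11, 14, 20} must be used), so Erin = 10.
The 6 still-open variables together cover exactly {1, 4, 9, 11, 14, 20} — 6 values for 6 variables — and 11 appears only in Liam's list, so Liam = 11.
Among the 5 still-open variables, 20 fits only Dave (and all 5 values in {1, 4, 9, 14, 20} must be used), so Dave = 20.

Dave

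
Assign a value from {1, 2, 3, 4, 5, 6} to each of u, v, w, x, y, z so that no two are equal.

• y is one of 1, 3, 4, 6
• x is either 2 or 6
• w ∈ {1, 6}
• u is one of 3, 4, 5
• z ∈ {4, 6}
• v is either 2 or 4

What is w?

The 6 variables draw from only 6 values {1, 2, 3, 4, 5, 6}, so each is used; only u can be 5, hence u = 5.
The 5 still-open variables together cover exactly {1, 2, 3, 4, 6} — 5 values for 5 variables — and 3 appears only in y's list, so y = 3.
The 4 still-open variables draw from only 4 values {1, 2, 4, 6}, so each is used; only w can be 1, hence w = 1.

1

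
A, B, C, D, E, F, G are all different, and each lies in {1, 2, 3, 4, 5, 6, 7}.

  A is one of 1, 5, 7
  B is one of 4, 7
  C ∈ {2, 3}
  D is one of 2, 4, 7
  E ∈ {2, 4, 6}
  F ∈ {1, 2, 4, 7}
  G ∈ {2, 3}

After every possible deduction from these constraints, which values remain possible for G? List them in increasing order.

2, 3

The 7 variables draw from only 7 values {1, 2, 3, 4, 5, 6, 7}, so each is used; only A can be 5, hence A = 5.
Among the 6 still-open variables, 1 fits only F (and all 6 values in {1, 2, 3, 4, 6, 7} must be used), so F = 1.
The 5 still-open variables draw from only 5 values {2, 3, 4, 6, 7}, so each is used; only E can be 6, hence E = 6.
C and G between them cover only {2, 3} — a naked pair. Remove those values from D.
No further eliminations apply; G can still be any of 2, 3.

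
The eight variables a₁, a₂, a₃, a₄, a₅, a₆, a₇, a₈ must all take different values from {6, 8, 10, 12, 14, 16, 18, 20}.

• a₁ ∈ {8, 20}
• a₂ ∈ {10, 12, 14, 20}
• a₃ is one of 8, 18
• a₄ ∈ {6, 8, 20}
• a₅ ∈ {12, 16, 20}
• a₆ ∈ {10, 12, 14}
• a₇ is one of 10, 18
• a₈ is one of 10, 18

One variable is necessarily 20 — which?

The 8 variables draw from only 8 values {6, 8, 10, 12, 14, 16, 18, 20}, so each is used; only a₄ can be 6, hence a₄ = 6.
The 7 still-open variables draw from only 7 values {8, 10, 12, 14, 16, 18, 20}, so each is used; only a₅ can be 16, hence a₅ = 16.
a₇ and a₈ between them cover only {10, 18} — a naked pair. Remove those values from a₂, a₃, a₆.
a₃ must be 8 (only option left). Remove 8 from a₁.
So 20 goes to a₁.

a₁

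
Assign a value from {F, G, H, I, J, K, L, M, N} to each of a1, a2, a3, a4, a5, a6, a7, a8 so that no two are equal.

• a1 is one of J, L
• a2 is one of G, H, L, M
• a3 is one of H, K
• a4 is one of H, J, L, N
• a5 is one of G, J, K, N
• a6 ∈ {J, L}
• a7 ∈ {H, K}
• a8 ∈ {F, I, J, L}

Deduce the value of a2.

a1 and a6 between them cover only {J, L} — a naked pair. Remove those values from a2, a4, a5, a8.
The 2 variables a3 and a7 are confined to {H, K}, which locks those values in; drop them from a2, a4, a5.
a4's domain is down to {N}, so a4 = N. Strike N from a5.
a5 must be G (only option left). Remove G from a2.
So a2 = M.

M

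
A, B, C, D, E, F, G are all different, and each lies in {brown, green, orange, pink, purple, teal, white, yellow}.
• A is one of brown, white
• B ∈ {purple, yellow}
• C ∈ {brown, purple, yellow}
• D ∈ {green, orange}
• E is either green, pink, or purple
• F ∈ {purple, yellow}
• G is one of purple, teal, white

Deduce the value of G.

B and F between them cover only {purple, yellow} — a naked pair. Remove those values from C, E, G.
C must be brown (only option left). Eliminate brown elsewhere: A.
A's domain is down to {white}, so A = white. So G can't be white.
So G = teal.

teal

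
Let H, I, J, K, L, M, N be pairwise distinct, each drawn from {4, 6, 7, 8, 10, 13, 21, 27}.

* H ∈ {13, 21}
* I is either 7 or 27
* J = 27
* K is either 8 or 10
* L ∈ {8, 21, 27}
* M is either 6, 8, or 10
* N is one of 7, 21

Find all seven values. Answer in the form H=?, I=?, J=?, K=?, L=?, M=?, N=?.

H=13, I=7, J=27, K=10, L=8, M=6, N=21

J's domain is down to {27}, so J = 27. So I, L can't be 27.
I must be 7 (only option left). Remove 7 from N.
N has just one choice, so N = 21. Remove 21 from H, L.
H has just one choice, so H = 13.
L's domain is down to {8}, so L = 8. So K, M can't be 8.
That leaves K = 10. Strike 10 from M.
That leaves M = 6.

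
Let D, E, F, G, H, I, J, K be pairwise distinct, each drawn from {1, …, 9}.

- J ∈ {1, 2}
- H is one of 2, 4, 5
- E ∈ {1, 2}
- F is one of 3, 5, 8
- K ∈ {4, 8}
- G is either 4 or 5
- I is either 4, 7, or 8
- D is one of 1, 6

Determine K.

The 8 variables draw from only 8 values {1, 2, 3, 4, 5, 6, 7, 8}, so each is used; only F can be 3, hence F = 3.
The 7 still-open variables draw from only 7 values {1, 2, 4, 5, 6, 7, 8}, so each is used; only D can be 6, hence D = 6.
The 6 still-open variables together cover exactly {1, 2, 4, 5, 7, 8} — 6 values for 6 variables — and 7 appears only in I's list, so I = 7.
The 5 still-open variables together cover exactly {1, 2, 4, 5, 8} — 5 values for 5 variables — and 8 appears only in K's list, so K = 8.

8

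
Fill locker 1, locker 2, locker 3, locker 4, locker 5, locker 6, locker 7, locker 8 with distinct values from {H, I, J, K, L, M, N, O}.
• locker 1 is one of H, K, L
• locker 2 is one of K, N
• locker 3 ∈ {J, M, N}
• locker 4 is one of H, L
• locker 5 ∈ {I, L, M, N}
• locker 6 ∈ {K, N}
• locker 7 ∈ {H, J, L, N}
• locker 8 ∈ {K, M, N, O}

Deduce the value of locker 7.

The 8 variables together cover exactly {H, I, J, K, L, M, N, O} — 8 values for 8 variables — and I appears only in locker 5's list, so locker 5 = I.
Among the 7 still-open variables, O fits only locker 8 (and all 7 values in {H, J, K, L, M, N, O} must be used), so locker 8 = O.
Among the 6 still-open variables, M fits only locker 3 (and all 6 values in {H, J, K, L, M, N} must be used), so locker 3 = M.
The 5 still-open variables draw from only 5 values {H, J, K, L, N}, so each is used; only locker 7 can be J, hence locker 7 = J.

J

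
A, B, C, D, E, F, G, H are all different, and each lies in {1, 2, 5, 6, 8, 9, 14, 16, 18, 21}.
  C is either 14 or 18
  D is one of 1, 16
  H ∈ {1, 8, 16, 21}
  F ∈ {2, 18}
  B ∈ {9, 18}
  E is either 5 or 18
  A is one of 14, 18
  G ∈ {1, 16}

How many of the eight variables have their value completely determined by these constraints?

A and C share exactly the 2 values {14, 18}; by pigeonhole those values go to them, so strike 14, 18 from B, E, F.
B has just one choice, so B = 9.
E's domain is down to {5}, so E = 5.
F has just one choice, so F = 2.
D and G between them cover only {1, 16} — a naked pair. Remove those values from H.
Determined: B=9, E=5, F=2. The other variables each still have more than one consistent value. That makes 3.

3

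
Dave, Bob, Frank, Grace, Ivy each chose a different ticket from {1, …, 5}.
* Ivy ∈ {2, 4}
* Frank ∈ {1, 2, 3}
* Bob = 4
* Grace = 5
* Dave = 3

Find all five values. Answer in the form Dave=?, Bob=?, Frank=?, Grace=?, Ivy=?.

Dave=3, Bob=4, Frank=1, Grace=5, Ivy=2

Dave must be 3 (only option left). Remove 3 from Frank.
Bob's domain is down to {4}, so Bob = 4. Strike 4 from Ivy.
That leaves Grace = 5.
That leaves Ivy = 2. Eliminate 2 elsewhere: Frank.
Frank's domain is down to {1}, so Frank = 1.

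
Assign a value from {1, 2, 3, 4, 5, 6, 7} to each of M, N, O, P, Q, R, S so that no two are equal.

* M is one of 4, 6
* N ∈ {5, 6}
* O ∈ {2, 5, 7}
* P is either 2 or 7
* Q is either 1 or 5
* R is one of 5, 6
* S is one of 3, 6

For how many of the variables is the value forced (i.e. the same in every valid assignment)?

Among the 7 variables, 1 fits only Q (and all 7 values in {1, 2, 3, 4, 5, 6, 7} must be used), so Q = 1.
The 6 still-open variables draw from only 6 values {2, 3, 4, 5, 6, 7}, so each is used; only S can be 3, hence S = 3.
Among the 5 still-open variables, 4 fits only M (and all 5 values in {2, 4, 5, 6, 7} must be used), so M = 4.
The 2 variables N and R are confined to {5, 6}, which locks those values in; drop them from O.
Determined: M=4, Q=1, S=3. The other variables each still have more than one consistent value. That makes 3.

3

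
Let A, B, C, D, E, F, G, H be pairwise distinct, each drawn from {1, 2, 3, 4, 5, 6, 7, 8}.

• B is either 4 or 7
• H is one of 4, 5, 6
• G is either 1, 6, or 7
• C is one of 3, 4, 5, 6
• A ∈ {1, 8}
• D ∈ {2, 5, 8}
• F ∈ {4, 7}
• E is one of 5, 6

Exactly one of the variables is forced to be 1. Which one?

G

The 8 variables together cover exactly {1, 2, 3, 4, 5, 6, 7, 8} — 8 values for 8 variables — and 2 appears only in D's list, so D = 2.
Among the 7 still-open variables, 3 fits only C (and all 7 values in {1, 3, 4, 5, 6, 7, 8} must be used), so C = 3.
The 6 still-open variables together cover exactly {1, 4, 5, 6, 7, 8} — 6 values for 6 variables — and 8 appears only in A's list, so A = 8.
The 5 still-open variables together cover exactly {1, 4, 5, 6, 7} — 5 values for 5 variables — and 1 appears only in G's list, so G = 1.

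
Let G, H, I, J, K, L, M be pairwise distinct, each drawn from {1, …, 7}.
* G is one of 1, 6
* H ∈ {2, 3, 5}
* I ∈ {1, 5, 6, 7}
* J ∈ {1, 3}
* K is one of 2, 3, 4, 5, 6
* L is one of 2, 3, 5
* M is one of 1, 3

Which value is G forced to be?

6

The 7 variables together cover exactly {1, 2, 3, 4, 5, 6, 7} — 7 values for 7 variables — and 4 appears only in K's list, so K = 4.
The 6 still-open variables draw from only 6 values {1, 2, 3, 5, 6, 7}, so each is used; only I can be 7, hence I = 7.
The 5 still-open variables together cover exactly {1, 2, 3, 5, 6} — 5 values for 5 variables — and 6 appears only in G's list, so G = 6.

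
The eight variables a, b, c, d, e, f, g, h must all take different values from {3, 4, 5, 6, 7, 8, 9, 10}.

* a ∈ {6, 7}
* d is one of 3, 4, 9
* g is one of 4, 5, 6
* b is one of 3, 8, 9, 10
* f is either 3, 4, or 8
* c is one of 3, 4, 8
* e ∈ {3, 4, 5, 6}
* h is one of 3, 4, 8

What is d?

The 8 variables draw from only 8 values {3, 4, 5, 6, 7, 8, 9, 10}, so each is used; only a can be 7, hence a = 7.
The 7 still-open variables together cover exactly {3, 4, 5, 6, 8, 9, 10} — 7 values for 7 variables — and 10 appears only in b's list, so b = 10.
The 6 still-open variables draw from only 6 values {3, 4, 5, 6, 8, 9}, so each is used; only d can be 9, hence d = 9.

9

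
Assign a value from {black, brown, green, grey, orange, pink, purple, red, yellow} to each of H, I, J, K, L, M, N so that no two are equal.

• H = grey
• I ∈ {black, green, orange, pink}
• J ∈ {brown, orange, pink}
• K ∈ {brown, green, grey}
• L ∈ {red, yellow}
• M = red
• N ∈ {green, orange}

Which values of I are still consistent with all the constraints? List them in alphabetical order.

H has just one choice, so H = grey. So K can't be grey.
M must be red (only option left). So L can't be red.
L has just one choice, so L = yellow.
No further eliminations apply; I can still be any of black, green, orange, pink.

black, green, orange, pink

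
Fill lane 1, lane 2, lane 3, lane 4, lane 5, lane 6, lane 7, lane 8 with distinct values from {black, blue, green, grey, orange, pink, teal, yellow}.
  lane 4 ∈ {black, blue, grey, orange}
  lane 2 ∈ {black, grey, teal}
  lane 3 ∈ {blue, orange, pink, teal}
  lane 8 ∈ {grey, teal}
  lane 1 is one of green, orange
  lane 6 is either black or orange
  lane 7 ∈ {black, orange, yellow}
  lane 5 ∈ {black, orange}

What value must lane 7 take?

yellow

The 8 variables draw from only 8 values {black, blue, green, grey, orange, pink, teal, yellow}, so each is used; only lane 1 can be green, hence lane 1 = green.
Among the 7 still-open variables, pink fits only lane 3 (and all 7 values in {black, blue, grey, orange, pink, teal, yellow} must be used), so lane 3 = pink.
Among the 6 still-open variables, blue fits only lane 4 (and all 6 values in {black, blue, grey, orange, teal, yellow} must be used), so lane 4 = blue.
The 5 still-open variables together cover exactly {black, grey, orange, teal, yellow} — 5 values for 5 variables — and yellow appears only in lane 7's list, so lane 7 = yellow.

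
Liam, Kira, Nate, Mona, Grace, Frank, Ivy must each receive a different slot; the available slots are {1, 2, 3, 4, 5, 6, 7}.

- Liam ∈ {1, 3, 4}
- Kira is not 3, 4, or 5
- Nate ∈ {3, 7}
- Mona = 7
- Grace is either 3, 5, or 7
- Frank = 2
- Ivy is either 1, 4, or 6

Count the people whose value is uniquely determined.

4

Mona has just one choice, so Mona = 7. So Kira, Nate, Grace can't be 7.
Frank must be 2 (only option left). So Kira can't be 2.
Nate must be 3 (only option left). Eliminate 3 elsewhere: Liam, Grace.
Grace must be 5 (only option left).
Determined: Nate=3, Mona=7, Grace=5, Frank=2. The other people each still have more than one consistent value. That makes 4.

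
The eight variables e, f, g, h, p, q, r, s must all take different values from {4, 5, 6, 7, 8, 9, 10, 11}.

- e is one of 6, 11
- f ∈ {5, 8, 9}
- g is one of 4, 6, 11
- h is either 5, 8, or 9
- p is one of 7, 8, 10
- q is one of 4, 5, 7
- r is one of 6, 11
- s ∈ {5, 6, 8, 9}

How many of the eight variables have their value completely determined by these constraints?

3

The 8 variables together cover exactly {4, 5, 6, 7, 8, 9, 10, 11} — 8 values for 8 variables — and 10 appears only in p's list, so p = 10.
The 7 still-open variables together cover exactly {4, 5, 6, 7, 8, 9, 11} — 7 values for 7 variables — and 7 appears only in q's list, so q = 7.
The 6 still-open variables draw from only 6 values {4, 5, 6, 8, 9, 11}, so each is used; only g can be 4, hence g = 4.
The 2 variables e and r are confined to {6, 11}, which locks those values in; drop them from s.
Determined: g=4, p=10, q=7. The other variables each still have more than one consistent value. That makes 3.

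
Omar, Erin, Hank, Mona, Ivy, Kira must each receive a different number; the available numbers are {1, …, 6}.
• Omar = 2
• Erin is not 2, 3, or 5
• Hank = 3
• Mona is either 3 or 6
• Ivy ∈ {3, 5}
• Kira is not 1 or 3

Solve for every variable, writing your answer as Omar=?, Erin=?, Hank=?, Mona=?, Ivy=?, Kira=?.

Omar's domain is down to {2}, so Omar = 2. Eliminate 2 elsewhere: Kira.
That leaves Hank = 3. Remove 3 from Mona, Ivy.
Mona has just one choice, so Mona = 6. Remove 6 from Erin, Kira.
That leaves Ivy = 5. Strike 5 from Kira.
That leaves Kira = 4. Strike 4 from Erin.
Erin has just one choice, so Erin = 1.

Omar=2, Erin=1, Hank=3, Mona=6, Ivy=5, Kira=4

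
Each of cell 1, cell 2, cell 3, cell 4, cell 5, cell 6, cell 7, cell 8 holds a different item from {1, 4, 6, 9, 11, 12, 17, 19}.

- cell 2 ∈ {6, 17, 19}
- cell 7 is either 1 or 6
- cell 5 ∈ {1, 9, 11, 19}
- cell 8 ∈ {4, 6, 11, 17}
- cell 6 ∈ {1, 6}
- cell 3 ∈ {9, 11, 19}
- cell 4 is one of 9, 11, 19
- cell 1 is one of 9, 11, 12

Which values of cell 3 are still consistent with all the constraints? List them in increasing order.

The 8 variables together cover exactly {1, 4, 6, 9, 11, 12, 17, 19} — 8 values for 8 variables — and 4 appears only in cell 8's list, so cell 8 = 4.
The 7 still-open variables draw from only 7 values {1, 6, 9, 11, 12, 17, 19}, so each is used; only cell 1 can be 12, hence cell 1 = 12.
The 6 still-open variables together cover exactly {1, 6, 9, 11, 17, 19} — 6 values for 6 variables — and 17 appears only in cell 2's list, so cell 2 = 17.
cell 6 and cell 7 between them cover only {1, 6} — a naked pair. Remove those values from cell 5.
No further eliminations apply; cell 3 can still be any of 9, 11, 19.

9, 11, 19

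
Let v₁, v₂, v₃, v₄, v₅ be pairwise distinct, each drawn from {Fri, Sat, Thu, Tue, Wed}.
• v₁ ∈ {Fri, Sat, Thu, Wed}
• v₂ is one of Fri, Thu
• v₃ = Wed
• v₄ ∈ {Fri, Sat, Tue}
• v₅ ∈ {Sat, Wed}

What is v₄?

Tue

v₃ must be Wed (only option left). Remove Wed from v₁, v₅.
v₅ has just one choice, so v₅ = Sat. So v₁, v₄ can't be Sat.
Among the 3 still-open variables, Tue fits only v₄ (and all 3 values in {Fri, Thu, Tue} must be used), so v₄ = Tue.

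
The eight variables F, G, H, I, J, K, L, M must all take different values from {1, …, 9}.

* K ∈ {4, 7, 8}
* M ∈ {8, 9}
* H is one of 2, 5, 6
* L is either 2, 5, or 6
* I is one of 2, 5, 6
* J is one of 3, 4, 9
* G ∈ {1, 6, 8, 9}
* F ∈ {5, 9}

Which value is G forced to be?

The 3 variables H, I, L are confined to {2, 5, 6}, which locks those values in; drop them from F, G.
F's domain is down to {9}, so F = 9. Remove 9 from G, J, M.
M has just one choice, so M = 8. Strike 8 from G, K.
So G = 1.

1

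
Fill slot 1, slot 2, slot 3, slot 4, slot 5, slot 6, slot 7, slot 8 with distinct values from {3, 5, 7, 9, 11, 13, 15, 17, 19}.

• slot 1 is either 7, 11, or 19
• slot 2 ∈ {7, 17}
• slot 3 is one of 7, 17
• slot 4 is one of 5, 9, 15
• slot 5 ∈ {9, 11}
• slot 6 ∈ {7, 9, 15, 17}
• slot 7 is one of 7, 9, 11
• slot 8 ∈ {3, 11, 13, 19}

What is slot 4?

5

slot 2 and slot 3 share exactly the 2 values {7, 17}; by pigeonhole those values go to them, so strike 7, 17 from slot 1, slot 6, slot 7.
The 2 variables slot 5 and slot 7 are confined to {9, 11}, which locks those values in; drop them from slot 1, slot 4, slot 6, slot 8.
slot 1's domain is down to {19}, so slot 1 = 19. Eliminate 19 elsewhere: slot 8.
slot 6's domain is down to {15}, so slot 6 = 15. Remove 15 from slot 4.
So slot 4 = 5.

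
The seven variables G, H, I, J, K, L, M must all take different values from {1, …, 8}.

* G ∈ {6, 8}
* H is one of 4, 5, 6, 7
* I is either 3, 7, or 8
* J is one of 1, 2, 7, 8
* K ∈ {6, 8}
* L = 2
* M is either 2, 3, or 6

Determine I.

7

L must be 2 (only option left). Eliminate 2 elsewhere: J, M.
The 2 variables G and K are confined to {6, 8}, which locks those values in; drop them from H, I, J, M.
M must be 3 (only option left). Remove 3 from I.
So I = 7.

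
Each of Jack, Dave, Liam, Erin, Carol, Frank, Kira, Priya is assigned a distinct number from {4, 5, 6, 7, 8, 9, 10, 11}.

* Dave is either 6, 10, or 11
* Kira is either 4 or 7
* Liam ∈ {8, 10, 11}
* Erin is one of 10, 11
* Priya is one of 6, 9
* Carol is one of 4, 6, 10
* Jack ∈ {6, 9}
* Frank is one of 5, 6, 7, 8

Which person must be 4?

Carol

Among the 8 variables, 5 fits only Frank (and all 8 values in {4, 5, 6, 7, 8, 9, 10, 11} must be used), so Frank = 5.
The 7 still-open variables together cover exactly {4, 6, 7, 8, 9, 10, 11} — 7 values for 7 variables — and 7 appears only in Kira's list, so Kira = 7.
The 6 still-open variables together cover exactly {4, 6, 8, 9, 10, 11} — 6 values for 6 variables — and 4 appears only in Carol's list, so Carol = 4.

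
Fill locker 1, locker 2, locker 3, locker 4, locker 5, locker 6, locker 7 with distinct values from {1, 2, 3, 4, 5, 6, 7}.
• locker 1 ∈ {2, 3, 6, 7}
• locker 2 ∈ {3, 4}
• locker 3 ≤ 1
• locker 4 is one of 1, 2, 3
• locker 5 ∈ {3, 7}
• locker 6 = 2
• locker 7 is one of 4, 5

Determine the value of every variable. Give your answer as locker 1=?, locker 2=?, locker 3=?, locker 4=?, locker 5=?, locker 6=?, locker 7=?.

locker 3 must be 1 (only option left). Eliminate 1 elsewhere: locker 4.
locker 6 has just one choice, so locker 6 = 2. Strike 2 from locker 1, locker 4.
locker 4 has just one choice, so locker 4 = 3. Eliminate 3 elsewhere: locker 1, locker 2, locker 5.
locker 5's domain is down to {7}, so locker 5 = 7. So locker 1 can't be 7.
locker 1 must be 6 (only option left).
That leaves locker 2 = 4. Remove 4 from locker 7.
That leaves locker 7 = 5.

locker 1=6, locker 2=4, locker 3=1, locker 4=3, locker 5=7, locker 6=2, locker 7=5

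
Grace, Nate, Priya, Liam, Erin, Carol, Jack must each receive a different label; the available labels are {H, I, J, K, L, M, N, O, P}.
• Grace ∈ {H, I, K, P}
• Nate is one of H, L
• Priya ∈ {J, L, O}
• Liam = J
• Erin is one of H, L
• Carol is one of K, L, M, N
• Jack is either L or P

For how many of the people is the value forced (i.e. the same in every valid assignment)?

Liam has just one choice, so Liam = J. Remove J from Priya.
Nate and Erin share exactly the 2 values {H, L}; by pigeonhole those values go to them, so strike H, L from Grace, Priya, Carol, Jack.
Priya has just one choice, so Priya = O.
Jack's domain is down to {P}, so Jack = P. Strike P from Grace.
Determined: Priya=O, Liam=J, Jack=P. The other people each still have more than one consistent value. That makes 3.

3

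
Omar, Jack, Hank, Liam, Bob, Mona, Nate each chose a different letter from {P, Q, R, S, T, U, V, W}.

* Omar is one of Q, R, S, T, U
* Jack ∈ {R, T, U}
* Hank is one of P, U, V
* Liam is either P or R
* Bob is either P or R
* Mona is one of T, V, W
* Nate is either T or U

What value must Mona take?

Liam and Bob share exactly the 2 values {P, R}; by pigeonhole those values go to them, so strike P, R from Omar, Jack, Hank.
Jack and Nate share exactly the 2 values {T, U}; by pigeonhole those values go to them, so strike T, U from Omar, Hank, Mona.
That leaves Hank = V. Remove V from Mona.
So Mona = W.

W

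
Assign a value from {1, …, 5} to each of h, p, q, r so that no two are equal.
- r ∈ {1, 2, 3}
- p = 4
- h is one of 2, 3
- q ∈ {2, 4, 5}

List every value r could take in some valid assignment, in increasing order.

1, 2, 3

p's domain is down to {4}, so p = 4. So q can't be 4.
No further eliminations apply; r can still be any of 1, 2, 3.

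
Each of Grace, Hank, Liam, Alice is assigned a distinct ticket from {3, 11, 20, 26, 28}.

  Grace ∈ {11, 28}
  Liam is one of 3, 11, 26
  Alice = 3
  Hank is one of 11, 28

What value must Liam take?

Alice must be 3 (only option left). Strike 3 from Liam.
The 3 still-open variables together cover exactly {11, 26, 28} — 3 values for 3 variables — and 26 appears only in Liam's list, so Liam = 26.

26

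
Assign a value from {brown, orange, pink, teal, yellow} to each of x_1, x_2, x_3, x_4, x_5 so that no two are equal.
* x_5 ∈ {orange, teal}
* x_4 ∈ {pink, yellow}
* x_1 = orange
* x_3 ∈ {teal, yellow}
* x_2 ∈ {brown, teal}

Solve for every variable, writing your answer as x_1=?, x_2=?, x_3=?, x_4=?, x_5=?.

x_1 must be orange (only option left). Remove orange from x_5.
x_5 must be teal (only option left). So x_2, x_3 can't be teal.
That leaves x_2 = brown.
x_3 must be yellow (only option left). Eliminate yellow elsewhere: x_4.
x_4 must be pink (only option left).

x_1=orange, x_2=brown, x_3=yellow, x_4=pink, x_5=teal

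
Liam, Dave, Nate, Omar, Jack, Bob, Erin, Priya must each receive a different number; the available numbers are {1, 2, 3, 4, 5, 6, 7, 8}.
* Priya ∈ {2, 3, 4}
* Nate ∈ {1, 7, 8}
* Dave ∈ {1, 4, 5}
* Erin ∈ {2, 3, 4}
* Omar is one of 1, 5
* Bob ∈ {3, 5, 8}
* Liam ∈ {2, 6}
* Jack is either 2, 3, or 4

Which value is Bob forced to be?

8

Among the 8 variables, 6 fits only Liam (and all 8 values in {1, 2, 3, 4, 5, 6, 7, 8} must be used), so Liam = 6.
The 7 still-open variables draw from only 7 values {1, 2, 3, 4, 5, 7, 8}, so each is used; only Nate can be 7, hence Nate = 7.
The 6 still-open variables together cover exactly {1, 2, 3, 4, 5, 8} — 6 values for 6 variables — and 8 appears only in Bob's list, so Bob = 8.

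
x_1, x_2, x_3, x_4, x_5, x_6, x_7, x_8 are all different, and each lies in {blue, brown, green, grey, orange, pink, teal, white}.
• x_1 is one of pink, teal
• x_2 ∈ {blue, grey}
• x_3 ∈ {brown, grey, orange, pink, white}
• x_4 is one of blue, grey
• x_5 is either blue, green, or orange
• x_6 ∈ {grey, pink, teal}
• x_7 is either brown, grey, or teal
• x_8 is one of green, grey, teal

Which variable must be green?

The 8 variables together cover exactly {blue, brown, green, grey, orange, pink, teal, white} — 8 values for 8 variables — and white appears only in x_3's list, so x_3 = white.
The 7 still-open variables together cover exactly {blue, brown, green, grey, orange, pink, teal} — 7 values for 7 variables — and brown appears only in x_7's list, so x_7 = brown.
The 6 still-open variables draw from only 6 values {blue, green, grey, orange, pink, teal}, so each is used; only x_5 can be orange, hence x_5 = orange.
The 5 still-open variables draw from only 5 values {blue, green, grey, pink, teal}, so each is used; only x_8 can be green, hence x_8 = green.

x_8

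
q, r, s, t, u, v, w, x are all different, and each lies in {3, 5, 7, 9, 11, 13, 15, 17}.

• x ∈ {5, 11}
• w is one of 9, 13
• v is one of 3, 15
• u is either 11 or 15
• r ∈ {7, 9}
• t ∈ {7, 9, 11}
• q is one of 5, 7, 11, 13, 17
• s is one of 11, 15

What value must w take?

13

Among the 8 variables, 3 fits only v (and all 8 values in {3, 5, 7, 9, 11, 13, 15, 17} must be used), so v = 3.
The 7 still-open variables together cover exactly {5, 7, 9, 11, 13, 15, 17} — 7 values for 7 variables — and 17 appears only in q's list, so q = 17.
Among the 6 still-open variables, 5 fits only x (and all 6 values in {5, 7, 9, 11, 13, 15} must be used), so x = 5.
Among the 5 still-open variables, 13 fits only w (and all 5 values in {7, 9, 11, 13, 15} must be used), so w = 13.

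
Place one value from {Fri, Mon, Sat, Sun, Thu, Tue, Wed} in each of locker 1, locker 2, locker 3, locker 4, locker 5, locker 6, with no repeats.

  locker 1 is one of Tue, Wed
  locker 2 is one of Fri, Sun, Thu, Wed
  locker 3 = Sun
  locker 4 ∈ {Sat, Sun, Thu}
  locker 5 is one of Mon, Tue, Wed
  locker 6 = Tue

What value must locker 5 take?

Mon

locker 3's domain is down to {Sun}, so locker 3 = Sun. Strike Sun from locker 2, locker 4.
That leaves locker 6 = Tue. Remove Tue from locker 1, locker 5.
locker 1 has just one choice, so locker 1 = Wed. Remove Wed from locker 2, locker 5.
So locker 5 = Mon.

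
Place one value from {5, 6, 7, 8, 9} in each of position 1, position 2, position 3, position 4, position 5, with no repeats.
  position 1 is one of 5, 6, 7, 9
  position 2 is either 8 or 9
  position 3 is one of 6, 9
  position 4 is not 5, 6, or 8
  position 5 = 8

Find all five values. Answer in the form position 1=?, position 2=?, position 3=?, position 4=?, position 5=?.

position 1=5, position 2=9, position 3=6, position 4=7, position 5=8

position 5's domain is down to {8}, so position 5 = 8. So position 2 can't be 8.
position 2 has just one choice, so position 2 = 9. So position 1, position 3, position 4 can't be 9.
position 3 has just one choice, so position 3 = 6. Strike 6 from position 1.
position 4's domain is down to {7}, so position 4 = 7. Strike 7 from position 1.
position 1 must be 5 (only option left).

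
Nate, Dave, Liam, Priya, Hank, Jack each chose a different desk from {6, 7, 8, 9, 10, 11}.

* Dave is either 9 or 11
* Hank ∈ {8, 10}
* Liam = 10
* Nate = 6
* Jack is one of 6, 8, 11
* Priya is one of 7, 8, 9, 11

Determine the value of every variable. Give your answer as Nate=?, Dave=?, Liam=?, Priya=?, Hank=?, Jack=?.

Nate=6, Dave=9, Liam=10, Priya=7, Hank=8, Jack=11

Nate has just one choice, so Nate = 6. So Jack can't be 6.
Liam's domain is down to {10}, so Liam = 10. Remove 10 from Hank.
Hank has just one choice, so Hank = 8. Strike 8 from Priya, Jack.
Jack's domain is down to {11}, so Jack = 11. Eliminate 11 elsewhere: Dave, Priya.
That leaves Dave = 9. So Priya can't be 9.
Priya must be 7 (only option left).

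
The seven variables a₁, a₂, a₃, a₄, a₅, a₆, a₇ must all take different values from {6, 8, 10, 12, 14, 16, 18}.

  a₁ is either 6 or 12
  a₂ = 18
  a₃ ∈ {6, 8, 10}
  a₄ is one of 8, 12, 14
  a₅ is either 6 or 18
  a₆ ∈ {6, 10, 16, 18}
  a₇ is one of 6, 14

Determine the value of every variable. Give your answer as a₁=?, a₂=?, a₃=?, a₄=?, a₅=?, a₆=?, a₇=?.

a₂ has just one choice, so a₂ = 18. Remove 18 from a₅, a₆.
a₅ must be 6 (only option left). So a₁, a₃, a₆, a₇ can't be 6.
a₇'s domain is down to {14}, so a₇ = 14. Remove 14 from a₄.
a₁'s domain is down to {12}, so a₁ = 12. Eliminate 12 elsewhere: a₄.
a₄'s domain is down to {8}, so a₄ = 8. Remove 8 from a₃.
a₃ has just one choice, so a₃ = 10. Remove 10 from a₆.
a₆ has just one choice, so a₆ = 16.

a₁=12, a₂=18, a₃=10, a₄=8, a₅=6, a₆=16, a₇=14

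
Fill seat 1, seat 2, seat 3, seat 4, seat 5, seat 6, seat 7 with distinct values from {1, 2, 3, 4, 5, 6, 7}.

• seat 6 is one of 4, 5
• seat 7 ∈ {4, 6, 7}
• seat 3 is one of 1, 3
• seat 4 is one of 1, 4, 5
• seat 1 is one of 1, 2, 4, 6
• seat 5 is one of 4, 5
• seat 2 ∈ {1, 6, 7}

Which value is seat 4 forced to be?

The 7 variables draw from only 7 values {1, 2, 3, 4, 5, 6, 7}, so each is used; only seat 1 can be 2, hence seat 1 = 2.
The 6 still-open variables draw from only 6 values {1, 3, 4, 5, 6, 7}, so each is used; only seat 3 can be 3, hence seat 3 = 3.
The 2 variables seat 5 and seat 6 are confined to {4, 5}, which locks those values in; drop them from seat 4, seat 7.
So seat 4 = 1.

1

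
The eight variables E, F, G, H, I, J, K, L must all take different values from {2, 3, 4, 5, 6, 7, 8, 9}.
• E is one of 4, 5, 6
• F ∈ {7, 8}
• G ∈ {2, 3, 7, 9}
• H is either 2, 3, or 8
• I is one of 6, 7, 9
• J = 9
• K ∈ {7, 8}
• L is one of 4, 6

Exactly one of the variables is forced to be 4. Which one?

J's domain is down to {9}, so J = 9. Remove 9 from G, I.
Among the 7 still-open variables, 5 fits only E (and all 7 values in {2, 3, 4, 5, 6, 7, 8} must be used), so E = 5.
Among the 6 still-open variables, 4 fits only L (and all 6 values in {2, 3, 4, 6, 7, 8} must be used), so L = 4.

L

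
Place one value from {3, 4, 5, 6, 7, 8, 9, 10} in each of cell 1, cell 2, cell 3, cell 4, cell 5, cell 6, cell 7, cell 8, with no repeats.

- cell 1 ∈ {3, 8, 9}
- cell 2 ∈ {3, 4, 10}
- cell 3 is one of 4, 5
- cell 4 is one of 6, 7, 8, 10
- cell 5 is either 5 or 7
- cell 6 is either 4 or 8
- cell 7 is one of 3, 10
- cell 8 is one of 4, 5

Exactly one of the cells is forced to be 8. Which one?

The 8 variables together cover exactly {3, 4, 5, 6, 7, 8, 9, 10} — 8 values for 8 variables — and 6 appears only in cell 4's list, so cell 4 = 6.
The 7 still-open variables draw from only 7 values {3, 4, 5, 7, 8, 9, 10}, so each is used; only cell 5 can be 7, hence cell 5 = 7.
The 6 still-open variables together cover exactly {3, 4, 5, 8, 9, 10} — 6 values for 6 variables — and 9 appears only in cell 1's list, so cell 1 = 9.
The 5 still-open variables together cover exactly {3, 4, 5, 8, 10} — 5 values for 5 variables — and 8 appears only in cell 6's list, so cell 6 = 8.

cell 6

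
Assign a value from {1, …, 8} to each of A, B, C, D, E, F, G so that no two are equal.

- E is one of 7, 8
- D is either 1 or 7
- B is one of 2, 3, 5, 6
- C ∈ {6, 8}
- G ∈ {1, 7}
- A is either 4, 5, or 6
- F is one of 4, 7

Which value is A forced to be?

5

D and G share exactly the 2 values {1, 7}; by pigeonhole those values go to them, so strike 1, 7 from E, F.
E's domain is down to {8}, so E = 8. Strike 8 from C.
F has just one choice, so F = 4. So A can't be 4.
C has just one choice, so C = 6. So A, B can't be 6.
So A = 5.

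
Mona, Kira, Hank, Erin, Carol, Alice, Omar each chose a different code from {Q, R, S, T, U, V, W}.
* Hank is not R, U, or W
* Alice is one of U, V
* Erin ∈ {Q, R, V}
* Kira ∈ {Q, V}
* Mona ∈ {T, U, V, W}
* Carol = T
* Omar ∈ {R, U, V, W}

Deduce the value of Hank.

S

Carol's domain is down to {T}, so Carol = T. Eliminate T elsewhere: Mona, Hank.
The 6 still-open variables draw from only 6 values {Q, R, S, U, V, W}, so each is used; only Hank can be S, hence Hank = S.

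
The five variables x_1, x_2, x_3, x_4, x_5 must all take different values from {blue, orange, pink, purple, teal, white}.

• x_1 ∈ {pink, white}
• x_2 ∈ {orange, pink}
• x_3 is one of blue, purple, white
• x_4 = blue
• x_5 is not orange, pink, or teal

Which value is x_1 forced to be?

pink

x_4 must be blue (only option left). So x_3, x_5 can't be blue.
The 4 still-open variables draw from only 4 values {orange, pink, purple, white}, so each is used; only x_2 can be orange, hence x_2 = orange.
The 3 still-open variables draw from only 3 values {pink, purple, white}, so each is used; only x_1 can be pink, hence x_1 = pink.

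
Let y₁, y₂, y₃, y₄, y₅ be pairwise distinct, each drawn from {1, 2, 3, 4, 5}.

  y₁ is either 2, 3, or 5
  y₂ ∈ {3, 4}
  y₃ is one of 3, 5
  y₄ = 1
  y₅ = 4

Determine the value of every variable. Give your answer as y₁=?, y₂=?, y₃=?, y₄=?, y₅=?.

y₁=2, y₂=3, y₃=5, y₄=1, y₅=4

y₄'s domain is down to {1}, so y₄ = 1.
That leaves y₅ = 4. So y₂ can't be 4.
y₂ must be 3 (only option left). Remove 3 from y₁, y₃.
y₃ must be 5 (only option left). Strike 5 from y₁.
y₁ must be 2 (only option left).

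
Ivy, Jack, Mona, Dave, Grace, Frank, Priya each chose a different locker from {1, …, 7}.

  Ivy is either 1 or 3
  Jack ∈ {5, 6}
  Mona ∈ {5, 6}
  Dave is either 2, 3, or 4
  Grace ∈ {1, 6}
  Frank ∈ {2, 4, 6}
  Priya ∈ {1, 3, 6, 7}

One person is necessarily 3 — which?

Among the 7 variables, 7 fits only Priya (and all 7 values in {1, 2, 3, 4, 5, 6, 7} must be used), so Priya = 7.
Jack and Mona between them cover only {5, 6} — a naked pair. Remove those values from Grace, Frank.
Grace's domain is down to {1}, so Grace = 1. Strike 1 from Ivy.
So 3 goes to Ivy.

Ivy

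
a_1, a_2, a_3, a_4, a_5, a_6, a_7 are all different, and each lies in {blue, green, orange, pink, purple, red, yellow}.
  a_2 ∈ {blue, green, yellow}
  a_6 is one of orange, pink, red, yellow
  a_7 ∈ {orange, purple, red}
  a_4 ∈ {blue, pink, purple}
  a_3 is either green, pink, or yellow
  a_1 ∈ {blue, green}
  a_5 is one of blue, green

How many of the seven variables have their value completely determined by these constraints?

a_1 and a_5 between them cover only {blue, green} — a naked pair. Remove those values from a_2, a_3, a_4.
a_2 has just one choice, so a_2 = yellow. Eliminate yellow elsewhere: a_3, a_6.
a_3's domain is down to {pink}, so a_3 = pink. Eliminate pink elsewhere: a_4, a_6.
a_4 has just one choice, so a_4 = purple. Strike purple from a_7.
Determined: a_2=yellow, a_3=pink, a_4=purple. The other variables each still have more than one consistent value. That makes 3.

3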